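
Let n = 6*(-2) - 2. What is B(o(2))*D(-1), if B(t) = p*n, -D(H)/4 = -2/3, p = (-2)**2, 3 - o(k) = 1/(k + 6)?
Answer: -448/3 ≈ -149.33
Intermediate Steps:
o(k) = 3 - 1/(6 + k) (o(k) = 3 - 1/(k + 6) = 3 - 1/(6 + k))
p = 4
D(H) = 8/3 (D(H) = -(-8)/3 = -4*(-2/3) = 8/3)
n = -14 (n = -12 - 2 = -14)
B(t) = -56 (B(t) = 4*(-14) = -56)
B(o(2))*D(-1) = -56*8/3 = -448/3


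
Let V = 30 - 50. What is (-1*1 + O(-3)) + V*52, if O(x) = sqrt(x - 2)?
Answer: -1041 + I*sqrt(5) ≈ -1041.0 + 2.2361*I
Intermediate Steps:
O(x) = sqrt(-2 + x)
V = -20
(-1*1 + O(-3)) + V*52 = (-1*1 + sqrt(-2 - 3)) - 20*52 = (-1 + sqrt(-5)) - 1040 = (-1 + I*sqrt(5)) - 1040 = -1041 + I*sqrt(5)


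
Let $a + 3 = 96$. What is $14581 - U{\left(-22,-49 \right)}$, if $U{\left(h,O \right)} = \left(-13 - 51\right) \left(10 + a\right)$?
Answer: $21173$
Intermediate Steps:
$a = 93$ ($a = -3 + 96 = 93$)
$U{\left(h,O \right)} = -6592$ ($U{\left(h,O \right)} = \left(-13 - 51\right) \left(10 + 93\right) = \left(-64\right) 103 = -6592$)
$14581 - U{\left(-22,-49 \right)} = 14581 - -6592 = 14581 + 6592 = 21173$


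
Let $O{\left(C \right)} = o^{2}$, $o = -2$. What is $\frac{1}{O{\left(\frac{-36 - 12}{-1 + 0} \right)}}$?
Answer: $\frac{1}{4} \approx 0.25$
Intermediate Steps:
$O{\left(C \right)} = 4$ ($O{\left(C \right)} = \left(-2\right)^{2} = 4$)
$\frac{1}{O{\left(\frac{-36 - 12}{-1 + 0} \right)}} = \frac{1}{4}$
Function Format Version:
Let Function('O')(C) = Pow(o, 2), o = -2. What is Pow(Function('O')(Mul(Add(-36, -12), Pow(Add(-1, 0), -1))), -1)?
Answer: Rational(1, 4) ≈ 0.25000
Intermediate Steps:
Function('O')(C) = 4 (Function('O')(C) = Pow(-2, 2) = 4)
Pow(Function('O')(Mul(Add(-36, -12), Pow(Add(-1, 0), -1))), -1) = Pow(4, -1) = Rational(1, 4)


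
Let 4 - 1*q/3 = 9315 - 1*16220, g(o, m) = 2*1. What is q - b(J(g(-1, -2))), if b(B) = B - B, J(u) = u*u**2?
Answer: 20727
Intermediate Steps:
g(o, m) = 2
J(u) = u**3
b(B) = 0
q = 20727 (q = 12 - 3*(9315 - 1*16220) = 12 - 3*(9315 - 16220) = 12 - 3*(-6905) = 12 + 20715 = 20727)
q - b(J(g(-1, -2))) = 20727 - 1*0 = 20727 + 0 = 20727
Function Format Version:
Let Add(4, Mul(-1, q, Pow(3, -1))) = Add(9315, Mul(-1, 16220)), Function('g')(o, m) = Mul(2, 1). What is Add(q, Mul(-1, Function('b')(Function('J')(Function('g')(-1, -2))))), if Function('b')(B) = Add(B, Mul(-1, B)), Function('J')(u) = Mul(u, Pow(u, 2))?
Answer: 20727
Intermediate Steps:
Function('g')(o, m) = 2
Function('J')(u) = Pow(u, 3)
Function('b')(B) = 0
q = 20727 (q = Add(12, Mul(-3, Add(9315, Mul(-1, 16220)))) = Add(12, Mul(-3, Add(9315, -16220))) = Add(12, Mul(-3, -6905)) = Add(12, 20715) = 20727)
Add(q, Mul(-1, Function('b')(Function('J')(Function('g')(-1, -2))))) = Add(20727, Mul(-1, 0)) = Add(20727, 0) = 20727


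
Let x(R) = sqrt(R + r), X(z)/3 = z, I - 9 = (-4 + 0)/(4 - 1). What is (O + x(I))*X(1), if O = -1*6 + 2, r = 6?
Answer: -12 + sqrt(123) ≈ -0.90946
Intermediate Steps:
I = 23/3 (I = 9 + (-4 + 0)/(4 - 1) = 9 - 4/3 = 23/3 ≈ 7.6667)
X(z) = 3*z
x(R) = sqrt(6 + R) (x(R) = sqrt(R + 6) = sqrt(6 + R))
O = -4 (O = -6 + 2 = -4)
(O + x(I))*X(1) = (-4 + sqrt(6 + 23/3))*(3*1) = (-4 + sqrt(41/3))*3 = (-4 + sqrt(123)/3)*3 = -12 + sqrt(123)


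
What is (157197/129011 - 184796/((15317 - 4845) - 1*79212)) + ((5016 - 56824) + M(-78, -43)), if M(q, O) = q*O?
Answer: -107416474602256/2217054035 ≈ -48450.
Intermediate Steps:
M(q, O) = O*q
(157197/129011 - 184796/((15317 - 4845) - 1*79212)) + ((5016 - 56824) + M(-78, -43)) = (157197/129011 - 184796/((15317 - 4845) - 1*79212)) + ((5016 - 56824) - 43*(-78)) = (157197*(1/129011) - 184796/(10472 - 79212)) + (-51808 + 3354) = (157197/129011 - 184796/(-68740)) - 48454 = (157197/129011 - 184796*(-1/68740)) - 48454 = (157197/129011 + 46199/17185) - 48454 = 8661609634/2217054035 - 48454 = -107416474602256/2217054035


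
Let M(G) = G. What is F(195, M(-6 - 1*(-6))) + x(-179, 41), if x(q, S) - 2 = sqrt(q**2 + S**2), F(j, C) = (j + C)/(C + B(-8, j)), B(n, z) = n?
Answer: -179/8 + sqrt(33722) ≈ 161.26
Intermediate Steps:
F(j, C) = (C + j)/(-8 + C) (F(j, C) = (j + C)/(C - 8) = (C + j)/(-8 + C))
x(q, S) = 2 + sqrt(S**2 + q**2) (x(q, S) = 2 + sqrt(q**2 + S**2) = 2 + sqrt(S**2 + q**2))
F(195, M(-6 - 1*(-6))) + x(-179, 41) = ((-6 - 1*(-6)) + 195)/(-8 + (-6 - 1*(-6))) + (2 + sqrt(41**2 + (-179)**2)) = ((-6 + 6) + 195)/(-8 + (-6 + 6)) + (2 + sqrt(1681 + 32041)) = (0 + 195)/(-8 + 0) + (2 + sqrt(33722)) = 195/(-8) + (2 + sqrt(33722)) = -1/8*195 + (2 + sqrt(33722)) = -195/8 + (2 + sqrt(33722)) = -179/8 + sqrt(33722)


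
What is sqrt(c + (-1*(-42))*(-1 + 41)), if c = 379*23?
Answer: sqrt(10397) ≈ 101.97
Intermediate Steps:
c = 8717
sqrt(c + (-1*(-42))*(-1 + 41)) = sqrt(8717 + (-1*(-42))*(-1 + 41)) = sqrt(8717 + 42*40) = sqrt(8717 + 1680) = sqrt(10397)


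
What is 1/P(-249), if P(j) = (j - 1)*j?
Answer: 1/62250 ≈ 1.6064e-5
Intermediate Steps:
P(j) = j*(-1 + j) (P(j) = (-1 + j)*j = j*(-1 + j))
1/P(-249) = 1/(-249*(-1 - 249)) = 1/(-249*(-250)) = 1/62250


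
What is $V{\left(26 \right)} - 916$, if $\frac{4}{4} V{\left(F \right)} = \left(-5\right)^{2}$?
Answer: $-891$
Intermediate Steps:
$V{\left(F \right)} = 25$ ($V{\left(F \right)} = \left(-5\right)^{2} = 25$)
$V{\left(26 \right)} - 916 = 25 - 916 = -891$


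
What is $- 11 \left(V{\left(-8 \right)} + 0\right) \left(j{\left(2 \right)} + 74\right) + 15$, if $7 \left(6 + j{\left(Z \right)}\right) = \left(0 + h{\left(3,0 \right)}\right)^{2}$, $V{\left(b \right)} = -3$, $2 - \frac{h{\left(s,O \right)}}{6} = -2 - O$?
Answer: $\frac{34821}{7} \approx 4974.4$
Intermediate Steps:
$h{\left(s,O \right)} = 24 + 6 O$ ($h{\left(s,O \right)} = 12 - 6 \left(-2 - O\right) = 12 + \left(12 + 6 O\right) = 24 + 6 O$)
$j{\left(Z \right)} = \frac{534}{7}$ ($j{\left(Z \right)} = -6 + \frac{\left(0 + \left(24 + 6 \cdot 0\right)\right)^{2}}{7} = -6 + \frac{\left(0 + \left(24 + 0\right)\right)^{2}}{7} = -6 + \frac{\left(0 + 24\right)^{2}}{7} = -6 + \frac{24^{2}}{7} = -6 + \frac{1}{7} \cdot 576 = -6 + \frac{576}{7} = \frac{534}{7}$)
$- 11 \left(V{\left(-8 \right)} + 0\right) \left(j{\left(2 \right)} + 74\right) + 15 = - 11 \left(-3 + 0\right) \left(\frac{534}{7} + 74\right) + 15 = - 11 \left(\left(-3\right) \frac{1052}{7}\right) + 15 = \left(-11\right) \left(- \frac{3156}{7}\right) + 15 = \frac{34716}{7} + 15 = \frac{34821}{7}$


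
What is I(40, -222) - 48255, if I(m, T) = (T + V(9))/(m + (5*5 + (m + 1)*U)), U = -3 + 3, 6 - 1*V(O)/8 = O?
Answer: -3136821/65 ≈ -48259.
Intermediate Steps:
V(O) = 48 - 8*O
U = 0
I(m, T) = (-24 + T)/(25 + m) (I(m, T) = (T + (48 - 8*9))/(m + (5*5 + (m + 1)*0)) = (T + (48 - 72))/(m + (25 + (1 + m)*0)) = (T - 24)/(m + (25 + 0)) = (-24 + T)/(m + 25) = (-24 + T)/(25 + m))
I(40, -222) - 48255 = (-24 - 222)/(25 + 40) - 48255 = -246/65 - 48255 = -3136821/65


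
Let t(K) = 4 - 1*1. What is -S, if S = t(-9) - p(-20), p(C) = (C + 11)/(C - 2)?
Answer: -57/22 ≈ -2.5909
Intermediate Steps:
p(C) = (11 + C)/(-2 + C)
t(K) = 3 (t(K) = 4 - 1 = 3)
S = 57/22 (S = 3 - (11 - 20)/(-2 - 20) = 3 - (-9)/(-22) = 3 - (-1)*(-9)/22 = 3 - 1*9/22 = 3 - 9/22 = 57/22 ≈ 2.5909)
-S = -1*57/22 = -57/22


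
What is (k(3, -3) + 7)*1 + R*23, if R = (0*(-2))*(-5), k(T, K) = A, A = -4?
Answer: 3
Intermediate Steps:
k(T, K) = -4
R = 0 (R = 0*(-5) = 0)
(k(3, -3) + 7)*1 + R*23 = (-4 + 7)*1 + 0*23 = 3*1 + 0 = 3 + 0 = 3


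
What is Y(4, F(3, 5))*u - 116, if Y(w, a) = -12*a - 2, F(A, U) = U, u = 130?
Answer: -8176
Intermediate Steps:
Y(w, a) = -2 - 12*a
Y(4, F(3, 5))*u - 116 = (-2 - 12*5)*130 - 116 = (-2 - 60)*130 - 116 = -62*130 - 116 = -8060 - 116 = -8176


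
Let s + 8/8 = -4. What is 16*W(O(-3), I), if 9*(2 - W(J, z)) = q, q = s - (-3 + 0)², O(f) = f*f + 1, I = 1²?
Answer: 512/9 ≈ 56.889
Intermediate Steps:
I = 1
s = -5 (s = -1 - 4 = -5)
O(f) = 1 + f² (O(f) = f² + 1 = 1 + f²)
q = -14 (q = -5 - (-3 + 0)² = -5 - 1*(-3)² = -5 - 1*9 = -5 - 9 = -14)
W(J, z) = 32/9 (W(J, z) = 2 - ⅑*(-14) = 2 + 14/9 = 32/9)
16*W(O(-3), I) = 16*(32/9) = 512/9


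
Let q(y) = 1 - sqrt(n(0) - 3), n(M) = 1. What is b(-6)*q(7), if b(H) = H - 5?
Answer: -11 + 11*I*sqrt(2) ≈ -11.0 + 15.556*I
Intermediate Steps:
b(H) = -5 + H
q(y) = 1 - I*sqrt(2) (q(y) = 1 - sqrt(1 - 3) = 1 - sqrt(-2) = 1 - I*sqrt(2))
b(-6)*q(7) = (-5 - 6)*(1 - I*sqrt(2)) = -11*(1 - I*sqrt(2)) = -11 + 11*I*sqrt(2)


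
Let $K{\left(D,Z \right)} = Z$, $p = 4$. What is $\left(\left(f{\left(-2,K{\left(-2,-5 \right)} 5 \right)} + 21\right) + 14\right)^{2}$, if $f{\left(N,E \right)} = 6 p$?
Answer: $3481$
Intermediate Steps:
$f{\left(N,E \right)} = 24$ ($f{\left(N,E \right)} = 6 \cdot 4 = 24$)
$\left(\left(f{\left(-2,K{\left(-2,-5 \right)} 5 \right)} + 21\right) + 14\right)^{2} = \left(\left(24 + 21\right) + 14\right)^{2} = \left(45 + 14\right)^{2} = 59^{2} = 3481$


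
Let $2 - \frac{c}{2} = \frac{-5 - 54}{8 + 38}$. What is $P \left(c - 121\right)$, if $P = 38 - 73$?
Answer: $\frac{92120}{23} \approx 4005.2$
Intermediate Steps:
$P = -35$
$c = \frac{151}{23}$ ($c = 4 - 2 \frac{-5 - 54}{8 + 38} = 4 - 2 \left(- \frac{59}{46}\right) = 4 - 2 \left(\left(-59\right) \frac{1}{46}\right) = 4 - - \frac{59}{23} = 4 + \frac{59}{23} = \frac{151}{23} \approx 6.5652$)
$P \left(c - 121\right) = - 35 \left(\frac{151}{23} - 121\right) = \left(-35\right) \left(- \frac{2632}{23}\right) = \frac{92120}{23}$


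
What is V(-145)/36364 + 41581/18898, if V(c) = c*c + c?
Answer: 476660431/171801718 ≈ 2.7745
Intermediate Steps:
V(c) = c + c² (V(c) = c² + c = c + c²)
V(-145)/36364 + 41581/18898 = -145*(1 - 145)/36364 + 41581/18898 = -145*(-144)*(1/36364) + 41581*(1/18898) = 20880*(1/36364) + 41581/18898 = 5220/9091 + 41581/18898 = 476660431/171801718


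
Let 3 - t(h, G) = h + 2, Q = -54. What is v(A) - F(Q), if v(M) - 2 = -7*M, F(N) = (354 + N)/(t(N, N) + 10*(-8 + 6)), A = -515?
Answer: 25189/7 ≈ 3598.4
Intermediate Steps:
t(h, G) = 1 - h (t(h, G) = 3 - (h + 2) = 3 - (2 + h) = 3 + (-2 - h) = 1 - h)
F(N) = (354 + N)/(-19 - N) (F(N) = (354 + N)/((1 - N) + 10*(-8 + 6)) = (354 + N)/((1 - N) + 10*(-2)) = (354 + N)/((1 - N) - 20) = (354 + N)/(-19 - N))
v(M) = 2 - 7*M
v(A) - F(Q) = (2 - 7*(-515)) - (-354 - 1*(-54))/(19 - 54) = (2 + 3605) - (-354 + 54)/(-35) = 3607 - (-1)*(-300)/35 = 3607 - 1*60/7 = 3607 - 60/7 = 25189/7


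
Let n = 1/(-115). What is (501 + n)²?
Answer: 3319372996/13225 ≈ 2.5099e+5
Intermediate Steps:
n = -1/115 ≈ -0.0086956
(501 + n)² = (501 - 1/115)² = (57614/115)² = 3319372996/13225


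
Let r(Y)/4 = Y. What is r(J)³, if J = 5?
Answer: 8000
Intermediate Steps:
r(Y) = 4*Y
r(J)³ = (4*5)³ = 20³ = 8000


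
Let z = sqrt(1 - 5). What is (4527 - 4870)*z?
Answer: -686*I ≈ -686.0*I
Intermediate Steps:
z = 2*I (z = sqrt(-4) = 2*I ≈ 2.0*I)
(4527 - 4870)*z = (4527 - 4870)*(2*I) = -686*I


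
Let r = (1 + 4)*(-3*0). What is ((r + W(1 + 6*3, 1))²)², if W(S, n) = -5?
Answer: 625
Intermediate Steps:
r = 0 (r = 5*0 = 0)
((r + W(1 + 6*3, 1))²)² = ((0 - 5)²)² = ((-5)²)² = 25² = 625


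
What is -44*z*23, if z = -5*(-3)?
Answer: -15180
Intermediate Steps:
z = 15
-44*z*23 = -44*15*23 = -660*23 = -15180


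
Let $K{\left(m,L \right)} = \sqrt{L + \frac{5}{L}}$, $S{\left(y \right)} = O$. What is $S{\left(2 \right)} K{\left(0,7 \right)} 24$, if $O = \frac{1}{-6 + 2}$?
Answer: $- \frac{18 \sqrt{42}}{7} \approx -16.665$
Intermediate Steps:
$O = - \frac{1}{4}$ ($O = \frac{1}{-4} = - \frac{1}{4} \approx -0.25$)
$S{\left(y \right)} = - \frac{1}{4}$
$S{\left(2 \right)} K{\left(0,7 \right)} 24 = - \frac{\sqrt{7 + \frac{5}{7}}}{4} \cdot 24 = - \frac{\sqrt{\frac{54}{7}}}{4} \cdot 24 = - \frac{\frac{3}{7} \sqrt{42}}{4} \cdot 24 = - \frac{3 \sqrt{42}}{28} \cdot 24 = - \frac{18 \sqrt{42}}{7}$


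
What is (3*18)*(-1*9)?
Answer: -486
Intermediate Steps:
(3*18)*(-1*9) = 54*(-9) = -486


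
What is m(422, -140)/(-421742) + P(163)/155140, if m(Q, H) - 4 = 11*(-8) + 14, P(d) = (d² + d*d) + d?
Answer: 11245065071/32714526940 ≈ 0.34373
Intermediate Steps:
P(d) = d + 2*d² (P(d) = (d² + d²) + d = 2*d² + d = d + 2*d²)
m(Q, H) = -70 (m(Q, H) = 4 + (11*(-8) + 14) = 4 + (-88 + 14) = 4 - 74 = -70)
m(422, -140)/(-421742) + P(163)/155140 = -70/(-421742) + (163*(1 + 2*163))/155140 = -70*(-1/421742) + (163*(1 + 326))*(1/155140) = 35/210871 + (163*327)*(1/155140) = 35/210871 + 53301*(1/155140) = 35/210871 + 53301/155140 = 11245065071/32714526940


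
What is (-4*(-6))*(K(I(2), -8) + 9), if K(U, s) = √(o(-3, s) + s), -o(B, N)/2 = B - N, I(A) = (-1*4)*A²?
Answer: 216 + 72*I*√2 ≈ 216.0 + 101.82*I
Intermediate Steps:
I(A) = -4*A²
o(B, N) = -2*B + 2*N (o(B, N) = -2*(B - N) = -2*B + 2*N)
K(U, s) = √(6 + 3*s) (K(U, s) = √((-2*(-3) + 2*s) + s) = √((6 + 2*s) + s) = √(6 + 3*s))
(-4*(-6))*(K(I(2), -8) + 9) = (-4*(-6))*(√(6 + 3*(-8)) + 9) = 24*(√(6 - 24) + 9) = 24*(√(-18) + 9) = 24*(3*I*√2 + 9) = 24*(9 + 3*I*√2) = 216 + 72*I*√2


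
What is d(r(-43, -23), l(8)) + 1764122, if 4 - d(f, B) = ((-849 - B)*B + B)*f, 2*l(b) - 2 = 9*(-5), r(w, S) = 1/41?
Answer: 289245585/164 ≈ 1.7637e+6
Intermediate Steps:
r(w, S) = 1/41
l(b) = -43/2 (l(b) = 1 + (9*(-5))/2 = 1 + (1/2)*(-45) = 1 - 45/2 = -43/2)
d(f, B) = 4 - f*(B + B*(-849 - B)) (d(f, B) = 4 - ((-849 - B)*B + B)*f = 4 - (B*(-849 - B) + B)*f = 4 - (B + B*(-849 - B))*f = 4 - f*(B + B*(-849 - B)))
d(r(-43, -23), l(8)) + 1764122 = (4 + (-43/2)**2/41 + 848*(-43/2)*(1/41)) + 1764122 = (4 + (1/41)*(1849/4) - 18232/41) + 1764122 = (4 + 1849/164 - 18232/41) + 1764122 = -70423/164 + 1764122 = 289245585/164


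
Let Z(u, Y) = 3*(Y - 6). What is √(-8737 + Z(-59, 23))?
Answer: I*√8686 ≈ 93.199*I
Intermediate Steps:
Z(u, Y) = -18 + 3*Y (Z(u, Y) = 3*(-6 + Y) = -18 + 3*Y)
√(-8737 + Z(-59, 23)) = √(-8737 + (-18 + 3*23)) = √(-8737 + (-18 + 69)) = √(-8737 + 51) = √(-8686) = I*√8686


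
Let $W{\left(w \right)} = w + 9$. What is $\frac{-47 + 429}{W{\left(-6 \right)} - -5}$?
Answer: $\frac{191}{4} \approx 47.75$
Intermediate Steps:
$W{\left(w \right)} = 9 + w$
$\frac{-47 + 429}{W{\left(-6 \right)} - -5} = \frac{-47 + 429}{\left(9 - 6\right) - -5} = \frac{382}{3 + 5} = \frac{382}{8} = 382 \cdot \frac{1}{8} = \frac{191}{4}$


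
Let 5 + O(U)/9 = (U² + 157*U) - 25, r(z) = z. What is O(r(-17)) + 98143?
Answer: 76453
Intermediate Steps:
O(U) = -270 + 9*U² + 1413*U (O(U) = -45 + 9*((U² + 157*U) - 25) = -45 + 9*(-25 + U² + 157*U) = -45 + (-225 + 9*U² + 1413*U) = -270 + 9*U² + 1413*U)
O(r(-17)) + 98143 = (-270 + 9*(-17)² + 1413*(-17)) + 98143 = (-270 + 9*289 - 24021) + 98143 = (-270 + 2601 - 24021) + 98143 = -21690 + 98143 = 76453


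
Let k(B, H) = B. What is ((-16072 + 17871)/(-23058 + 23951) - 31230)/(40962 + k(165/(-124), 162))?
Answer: -3457937284/4535656839 ≈ -0.76239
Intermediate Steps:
((-16072 + 17871)/(-23058 + 23951) - 31230)/(40962 + k(165/(-124), 162)) = ((-16072 + 17871)/(-23058 + 23951) - 31230)/(40962 + 165/(-124)) = (1799/893 - 31230)/(40962 + 165*(-1/124)) = (1799*(1/893) - 31230)/(40962 - 165/124) = (1799/893 - 31230)/(5079123/124) = -27886591/893*124/5079123 = -3457937284/4535656839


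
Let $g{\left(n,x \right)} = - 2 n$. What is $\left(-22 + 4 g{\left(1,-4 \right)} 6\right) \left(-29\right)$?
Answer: $2030$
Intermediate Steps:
$\left(-22 + 4 g{\left(1,-4 \right)} 6\right) \left(-29\right) = \left(-22 + 4 \left(\left(-2\right) 1\right) 6\right) \left(-29\right) = \left(-22 + 4 \left(-2\right) 6\right) \left(-29\right) = \left(-22 - 48\right) \left(-29\right) = \left(-70\right) \left(-29\right) = 2030$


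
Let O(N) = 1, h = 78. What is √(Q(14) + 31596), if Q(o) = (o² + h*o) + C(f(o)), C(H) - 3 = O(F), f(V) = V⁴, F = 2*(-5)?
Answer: 2*√8222 ≈ 181.35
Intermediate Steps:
F = -10
C(H) = 4 (C(H) = 3 + 1 = 4)
Q(o) = 4 + o² + 78*o (Q(o) = (o² + 78*o) + 4 = 4 + o² + 78*o)
√(Q(14) + 31596) = √((4 + 14² + 78*14) + 31596) = √((4 + 196 + 1092) + 31596) = √(1292 + 31596) = √32888 = 2*√8222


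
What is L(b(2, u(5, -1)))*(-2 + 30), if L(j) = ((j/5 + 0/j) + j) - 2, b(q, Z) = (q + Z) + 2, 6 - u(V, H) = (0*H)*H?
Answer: 280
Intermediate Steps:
u(V, H) = 6 (u(V, H) = 6 - 0*H*H = 6 - 0*H = 6 - 1*0 = 6 + 0 = 6)
b(q, Z) = 2 + Z + q (b(q, Z) = (Z + q) + 2 = 2 + Z + q)
L(j) = -2 + 6*j/5 (L(j) = ((j*(⅕) + 0) + j) - 2 = ((j/5 + 0) + j) - 2 = (j/5 + j) - 2 = 6*j/5 - 2 = -2 + 6*j/5)
L(b(2, u(5, -1)))*(-2 + 30) = (-2 + 6*(2 + 6 + 2)/5)*(-2 + 30) = (-2 + (6/5)*10)*28 = (-2 + 12)*28 = 10*28 = 280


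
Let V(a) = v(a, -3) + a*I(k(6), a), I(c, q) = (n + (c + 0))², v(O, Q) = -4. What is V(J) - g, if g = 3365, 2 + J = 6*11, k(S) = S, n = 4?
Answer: 3031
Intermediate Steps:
J = 64 (J = -2 + 6*11 = -2 + 66 = 64)
I(c, q) = (4 + c)² (I(c, q) = (4 + (c + 0))² = (4 + c)²)
V(a) = -4 + 100*a (V(a) = -4 + a*(4 + 6)² = -4 + a*10² = -4 + a*100 = -4 + 100*a)
V(J) - g = (-4 + 100*64) - 1*3365 = (-4 + 6400) - 3365 = 6396 - 3365 = 3031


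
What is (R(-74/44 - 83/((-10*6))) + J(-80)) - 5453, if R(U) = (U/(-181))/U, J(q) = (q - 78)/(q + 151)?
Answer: -70105172/12851 ≈ -5455.2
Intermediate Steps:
J(q) = (-78 + q)/(151 + q)
R(U) = -1/181 (R(U) = (U*(-1/181))/U = (-U/181)/U = -1/181)
(R(-74/44 - 83/((-10*6))) + J(-80)) - 5453 = (-1/181 + (-78 - 80)/(151 - 80)) - 5453 = (-1/181 - 158/71) - 5453 = -28669/12851 - 5453 = -70105172/12851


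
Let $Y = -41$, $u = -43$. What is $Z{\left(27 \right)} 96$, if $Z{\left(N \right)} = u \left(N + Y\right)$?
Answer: $57792$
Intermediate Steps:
$Z{\left(N \right)} = 1763 - 43 N$ ($Z{\left(N \right)} = - 43 \left(N - 41\right) = - 43 \left(-41 + N\right) = 1763 - 43 N$)
$Z{\left(27 \right)} 96 = \left(1763 - 1161\right) 96 = 602 \cdot 96 = 57792$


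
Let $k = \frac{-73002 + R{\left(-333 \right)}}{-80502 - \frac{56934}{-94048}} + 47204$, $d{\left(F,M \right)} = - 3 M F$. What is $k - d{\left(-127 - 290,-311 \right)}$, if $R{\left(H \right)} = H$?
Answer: $\frac{550494516893335}{1261832527} \approx 4.3627 \cdot 10^{5}$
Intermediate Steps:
$d{\left(F,M \right)} = - 3 F M$
$k = \frac{59564692106188}{1261832527}$ ($k = \frac{-73002 - 333}{-80502 - \frac{56934}{-94048}} + 47204 = - \frac{73335}{-80502 - - \frac{28467}{47024}} + 47204 = - \frac{73335}{-80502 + \frac{28467}{47024}} + 47204 = - \frac{73335}{- \frac{3785497581}{47024}} + 47204 = \left(-73335\right) \left(- \frac{47024}{3785497581}\right) + 47204 = \frac{1149501680}{1261832527} + 47204 = \frac{59564692106188}{1261832527} \approx 47205.0$)
$k - d{\left(-127 - 290,-311 \right)} = \frac{59564692106188}{1261832527} - \left(-3\right) \left(-127 - 290\right) \left(-311\right) = \frac{59564692106188}{1261832527} - \left(-3\right) \left(-417\right) \left(-311\right) = \frac{59564692106188}{1261832527} - -389061 = \frac{59564692106188}{1261832527} + 389061 = \frac{550494516893335}{1261832527}$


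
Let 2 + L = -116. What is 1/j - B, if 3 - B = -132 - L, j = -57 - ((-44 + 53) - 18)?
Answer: -817/48 ≈ -17.021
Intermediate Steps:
L = -118 (L = -2 - 116 = -118)
j = -48 (j = -57 - (9 - 18) = -57 - 1*(-9) = -57 + 9 = -48)
B = 17 (B = 3 - (-132 - 1*(-118)) = 3 - (-132 + 118) = 3 - 1*(-14) = 3 + 14 = 17)
1/j - B = 1/(-48) - 1*17 = -1/48 - 17 = -817/48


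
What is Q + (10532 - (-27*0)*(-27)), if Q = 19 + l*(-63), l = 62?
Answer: 6645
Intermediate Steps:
Q = -3887 (Q = 19 + 62*(-63) = 19 - 3906 = -3887)
Q + (10532 - (-27*0)*(-27)) = -3887 + (10532 - (-27*0)*(-27)) = -3887 + (10532 - 0*(-27)) = -3887 + (10532 - 1*0) = -3887 + (10532 + 0) = -3887 + 10532 = 6645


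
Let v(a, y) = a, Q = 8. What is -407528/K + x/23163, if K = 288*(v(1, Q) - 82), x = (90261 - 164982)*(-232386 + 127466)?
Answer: 7620608270501/22514436 ≈ 3.3848e+5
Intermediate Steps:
x = 7839727320 (x = -74721*(-104920) = 7839727320)
K = -23328 (K = 288*(1 - 82) = 288*(-81) = -23328)
-407528/K + x/23163 = -407528/(-23328) + 7839727320/23163 = -407528*(-1/23328) + 7839727320*(1/23163) = 50941/2916 + 2613242440/7721 = 7620608270501/22514436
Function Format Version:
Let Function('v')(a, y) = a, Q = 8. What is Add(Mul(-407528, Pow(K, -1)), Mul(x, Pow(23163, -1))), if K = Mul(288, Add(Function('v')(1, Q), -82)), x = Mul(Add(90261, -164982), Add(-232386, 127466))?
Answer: Rational(7620608270501, 22514436) ≈ 3.3848e+5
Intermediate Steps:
x = 7839727320 (x = Mul(-74721, -104920) = 7839727320)
K = -23328 (K = Mul(288, Add(1, -82)) = Mul(288, -81) = -23328)
Add(Mul(-407528, Pow(K, -1)), Mul(x, Pow(23163, -1))) = Add(Mul(-407528, Pow(-23328, -1)), Mul(7839727320, Pow(23163, -1))) = Add(Mul(-407528, Rational(-1, 23328)), Mul(7839727320, Rational(1, 23163))) = Add(Rational(50941, 2916), Rational(2613242440, 7721)) = Rational(7620608270501, 22514436)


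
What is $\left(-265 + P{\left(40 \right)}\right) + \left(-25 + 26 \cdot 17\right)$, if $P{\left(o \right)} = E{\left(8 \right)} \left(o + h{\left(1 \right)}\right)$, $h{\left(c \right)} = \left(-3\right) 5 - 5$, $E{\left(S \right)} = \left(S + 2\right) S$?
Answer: $1752$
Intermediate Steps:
$E{\left(S \right)} = S \left(2 + S\right)$ ($E{\left(S \right)} = \left(2 + S\right) S = S \left(2 + S\right)$)
$h{\left(c \right)} = -20$ ($h{\left(c \right)} = -15 - 5 = -20$)
$P{\left(o \right)} = -1600 + 80 o$ ($P{\left(o \right)} = 8 \left(2 + 8\right) \left(o - 20\right) = 8 \cdot 10 \left(-20 + o\right) = 80 \left(-20 + o\right) = -1600 + 80 o$)
$\left(-265 + P{\left(40 \right)}\right) + \left(-25 + 26 \cdot 17\right) = \left(-265 + \left(-1600 + 80 \cdot 40\right)\right) + \left(-25 + 26 \cdot 17\right) = \left(-265 + \left(-1600 + 3200\right)\right) + \left(-25 + 442\right) = \left(-265 + 1600\right) + 417 = 1335 + 417 = 1752$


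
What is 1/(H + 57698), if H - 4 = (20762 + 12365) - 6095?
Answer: 1/84734 ≈ 1.1802e-5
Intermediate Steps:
H = 27036 (H = 4 + ((20762 + 12365) - 6095) = 4 + (33127 - 6095) = 4 + 27032 = 27036)
1/(H + 57698) = 1/(27036 + 57698) = 1/84734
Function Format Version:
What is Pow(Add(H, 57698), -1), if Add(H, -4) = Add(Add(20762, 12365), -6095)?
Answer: Rational(1, 84734) ≈ 1.1802e-5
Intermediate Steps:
H = 27036 (H = Add(4, Add(Add(20762, 12365), -6095)) = Add(4, Add(33127, -6095)) = Add(4, 27032) = 27036)
Pow(Add(H, 57698), -1) = Pow(Add(27036, 57698), -1) = Pow(84734, -1) = Rational(1, 84734)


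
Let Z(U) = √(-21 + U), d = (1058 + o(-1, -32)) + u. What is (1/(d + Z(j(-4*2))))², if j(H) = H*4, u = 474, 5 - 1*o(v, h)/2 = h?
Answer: (1606 + I*√53)⁻² ≈ 3.8769e-7 - 3.515e-9*I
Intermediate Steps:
o(v, h) = 10 - 2*h
j(H) = 4*H
d = 1606 (d = (1058 + (10 - 2*(-32))) + 474 = (1058 + (10 + 64)) + 474 = (1058 + 74) + 474 = 1132 + 474 = 1606)
(1/(d + Z(j(-4*2))))² = (1/(1606 + √(-21 + 4*(-4*2))))² = (1/(1606 + √(-21 + 4*(-8))))² = (1/(1606 + √(-21 - 32)))² = (1/(1606 + √(-53)))² = (1/(1606 + I*√53))² = (1606 + I*√53)⁻²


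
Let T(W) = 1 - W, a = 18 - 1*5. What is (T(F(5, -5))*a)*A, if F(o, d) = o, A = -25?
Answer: 1300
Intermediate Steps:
a = 13 (a = 18 - 5 = 13)
(T(F(5, -5))*a)*A = ((1 - 1*5)*13)*(-25) = ((1 - 5)*13)*(-25) = -4*13*(-25) = -52*(-25) = 1300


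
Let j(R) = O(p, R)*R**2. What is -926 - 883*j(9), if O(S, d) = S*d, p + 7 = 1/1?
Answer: 3861316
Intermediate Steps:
p = -6 (p = -7 + 1/1 = -7 + 1 = -6)
j(R) = -6*R**3 (j(R) = (-6*R)*R**2 = -6*R**3)
-926 - 883*j(9) = -926 - (-5298)*9**3 = -926 - (-5298)*729 = -926 - 883*(-4374) = -926 + 3862242 = 3861316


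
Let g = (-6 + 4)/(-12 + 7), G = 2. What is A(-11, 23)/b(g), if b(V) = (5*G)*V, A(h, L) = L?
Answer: 23/4 ≈ 5.7500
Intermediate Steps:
g = ⅖ (g = -2/(-5) = -2*(-⅕) = ⅖ ≈ 0.40000)
b(V) = 10*V (b(V) = (5*2)*V = 10*V)
A(-11, 23)/b(g) = 23/((10*(⅖))) = 23/4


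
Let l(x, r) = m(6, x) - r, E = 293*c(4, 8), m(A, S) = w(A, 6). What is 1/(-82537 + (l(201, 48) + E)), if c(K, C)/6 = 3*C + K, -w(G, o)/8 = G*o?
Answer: -1/33649 ≈ -2.9719e-5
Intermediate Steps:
w(G, o) = -8*G*o
c(K, C) = 6*K + 18*C (c(K, C) = 6*(3*C + K) = 6*(K + 3*C) = 6*K + 18*C)
m(A, S) = -48*A (m(A, S) = -8*A*6 = -48*A)
E = 49224 (E = 293*(6*4 + 18*8) = 293*(24 + 144) = 293*168 = 49224)
l(x, r) = -288 - r (l(x, r) = -48*6 - r = -288 - r)
1/(-82537 + (l(201, 48) + E)) = 1/(-82537 + ((-288 - 1*48) + 49224)) = 1/(-82537 + ((-288 - 48) + 49224)) = 1/(-82537 + (-336 + 49224)) = 1/(-82537 + 48888) = 1/(-33649) = -1/33649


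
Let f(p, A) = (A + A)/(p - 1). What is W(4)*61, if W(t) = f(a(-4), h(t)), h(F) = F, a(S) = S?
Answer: -488/5 ≈ -97.600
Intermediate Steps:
f(p, A) = 2*A/(-1 + p) (f(p, A) = (2*A)/(-1 + p) = 2*A/(-1 + p))
W(t) = -2*t/5 (W(t) = 2*t/(-1 - 4) = 2*t/(-5) = 2*t*(-⅕) = -2*t/5)
W(4)*61 = -⅖*4*61 = -8/5*61 = -488/5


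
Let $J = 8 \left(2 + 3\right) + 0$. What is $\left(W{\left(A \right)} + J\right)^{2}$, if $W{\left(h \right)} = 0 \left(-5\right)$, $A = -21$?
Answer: $1600$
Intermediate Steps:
$W{\left(h \right)} = 0$
$J = 40$ ($J = 8 \cdot 5 + 0 = 40 + 0 = 40$)
$\left(W{\left(A \right)} + J\right)^{2} = \left(0 + 40\right)^{2} = 40^{2} = 1600$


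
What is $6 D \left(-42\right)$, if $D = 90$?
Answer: $-22680$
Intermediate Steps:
$6 D \left(-42\right) = 6 \cdot 90 \left(-42\right) = 540 \left(-42\right) = -22680$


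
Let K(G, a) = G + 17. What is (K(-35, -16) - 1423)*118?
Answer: -170038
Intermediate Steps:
K(G, a) = 17 + G
(K(-35, -16) - 1423)*118 = ((17 - 35) - 1423)*118 = (-18 - 1423)*118 = -1441*118 = -170038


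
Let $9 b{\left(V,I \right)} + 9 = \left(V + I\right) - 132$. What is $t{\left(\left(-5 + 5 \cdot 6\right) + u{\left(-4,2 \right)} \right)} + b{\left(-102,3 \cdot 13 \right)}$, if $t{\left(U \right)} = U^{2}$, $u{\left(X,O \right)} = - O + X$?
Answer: $\frac{1015}{3} \approx 338.33$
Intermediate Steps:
$u{\left(X,O \right)} = X - O$
$b{\left(V,I \right)} = - \frac{47}{3} + \frac{I}{9} + \frac{V}{9}$ ($b{\left(V,I \right)} = -1 + \frac{\left(V + I\right) - 132}{9} = -1 + \frac{\left(I + V\right) - 132}{9} = -1 + \frac{-132 + I + V}{9} = -1 + \left(- \frac{44}{3} + \frac{I}{9} + \frac{V}{9}\right) = - \frac{47}{3} + \frac{I}{9} + \frac{V}{9}$)
$t{\left(\left(-5 + 5 \cdot 6\right) + u{\left(-4,2 \right)} \right)} + b{\left(-102,3 \cdot 13 \right)} = \left(\left(-5 + 5 \cdot 6\right) - 6\right)^{2} + \left(- \frac{47}{3} + \frac{3 \cdot 13}{9} + \frac{1}{9} \left(-102\right)\right) = \left(\left(-5 + 30\right) - 6\right)^{2} - \frac{68}{3} = \left(25 - 6\right)^{2} - \frac{68}{3} = 19^{2} - \frac{68}{3} = 361 - \frac{68}{3} = \frac{1015}{3}$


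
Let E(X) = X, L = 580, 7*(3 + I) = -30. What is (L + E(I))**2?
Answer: 16072081/49 ≈ 3.2800e+5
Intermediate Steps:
I = -51/7 (I = -3 + (1/7)*(-30) = -3 - 30/7 = -51/7 ≈ -7.2857)
(L + E(I))**2 = (580 - 51/7)**2 = (4009/7)**2 = 16072081/49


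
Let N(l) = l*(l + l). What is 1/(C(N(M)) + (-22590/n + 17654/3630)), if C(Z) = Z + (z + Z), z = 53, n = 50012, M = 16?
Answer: 45385890/49080831067 ≈ 0.00092472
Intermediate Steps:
N(l) = 2*l**2 (N(l) = l*(2*l) = 2*l**2)
C(Z) = 53 + 2*Z (C(Z) = Z + (53 + Z) = 53 + 2*Z)
1/(C(N(M)) + (-22590/n + 17654/3630)) = 1/((53 + 2*(2*16**2)) + (-22590/50012 + 17654/3630)) = 1/((53 + 2*(2*256)) + (-22590*1/50012 + 17654*(1/3630))) = 1/((53 + 2*512) + (-11295/25006 + 8827/1815)) = 1/((53 + 1024) + 200227537/45385890) = 1/(1077 + 200227537/45385890) = 1/(49080831067/45385890) = 45385890/49080831067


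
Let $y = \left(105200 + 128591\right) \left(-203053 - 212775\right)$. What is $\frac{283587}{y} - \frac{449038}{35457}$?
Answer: $- \frac{43654067227866283}{3447017635864236} \approx -12.664$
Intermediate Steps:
$y = -97216843948$ ($y = 233791 \left(-415828\right) = -97216843948$)
$\frac{283587}{y} - \frac{449038}{35457} = \frac{283587}{-97216843948} - \frac{449038}{35457} = 283587 \left(- \frac{1}{97216843948}\right) - \frac{449038}{35457} = - \frac{283587}{97216843948} - \frac{449038}{35457} = - \frac{43654067227866283}{3447017635864236}$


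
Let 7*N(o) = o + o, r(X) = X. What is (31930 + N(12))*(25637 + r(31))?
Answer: 5737670712/7 ≈ 8.1967e+8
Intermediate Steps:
N(o) = 2*o/7 (N(o) = (o + o)/7 = (2*o)/7 = 2*o/7)
(31930 + N(12))*(25637 + r(31)) = (31930 + (2/7)*12)*(25637 + 31) = (31930 + 24/7)*25668 = (223534/7)*25668 = 5737670712/7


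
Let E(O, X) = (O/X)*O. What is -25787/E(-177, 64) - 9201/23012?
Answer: -38266526545/720942948 ≈ -53.078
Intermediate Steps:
E(O, X) = O²/X
-25787/E(-177, 64) - 9201/23012 = -25787/((-177)²/64) - 9201/23012 = -25787/(31329*(1/64)) - 9201*1/23012 = -25787/31329/64 - 9201/23012 = -25787*64/31329 - 9201/23012 = -1650368/31329 - 9201/23012 = -38266526545/720942948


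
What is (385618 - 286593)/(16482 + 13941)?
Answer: 99025/30423 ≈ 3.2549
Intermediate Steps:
(385618 - 286593)/(16482 + 13941) = 99025/30423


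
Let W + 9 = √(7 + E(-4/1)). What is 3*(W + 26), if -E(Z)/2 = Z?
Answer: 51 + 3*√15 ≈ 62.619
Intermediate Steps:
E(Z) = -2*Z
W = -9 + √15 (W = -9 + √(7 - (-8)/1) = -9 + √(7 - (-8)) = -9 + √(7 - 2*(-4)) = -9 + √(7 + 8) = -9 + √15 ≈ -5.1270)
3*(W + 26) = 3*((-9 + √15) + 26) = 3*(17 + √15) = 51 + 3*√15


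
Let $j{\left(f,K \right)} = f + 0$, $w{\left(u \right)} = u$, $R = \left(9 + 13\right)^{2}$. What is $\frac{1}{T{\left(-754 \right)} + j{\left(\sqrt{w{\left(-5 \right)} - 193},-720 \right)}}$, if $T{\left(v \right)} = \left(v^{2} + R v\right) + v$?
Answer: $- \frac{i}{- 202826 i + 3 \sqrt{22}} \approx 4.9303 \cdot 10^{-6} - 3.4205 \cdot 10^{-10} i$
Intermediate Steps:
$R = 484$ ($R = 22^{2} = 484$)
$T{\left(v \right)} = v^{2} + 485 v$ ($T{\left(v \right)} = \left(v^{2} + 484 v\right) + v = v^{2} + 485 v$)
$j{\left(f,K \right)} = f$
$\frac{1}{T{\left(-754 \right)} + j{\left(\sqrt{w{\left(-5 \right)} - 193},-720 \right)}} = \frac{1}{- 754 \left(485 - 754\right) + \sqrt{-5 - 193}} = \frac{1}{\left(-754\right) \left(-269\right) + \sqrt{-198}} = \frac{1}{202826 + 3 i \sqrt{22}}$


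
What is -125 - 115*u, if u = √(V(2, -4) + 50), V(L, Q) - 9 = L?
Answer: -125 - 115*√61 ≈ -1023.2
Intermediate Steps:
V(L, Q) = 9 + L
u = √61 (u = √((9 + 2) + 50) = √(11 + 50) = √61 ≈ 7.8102)
-125 - 115*u = -125 - 115*√61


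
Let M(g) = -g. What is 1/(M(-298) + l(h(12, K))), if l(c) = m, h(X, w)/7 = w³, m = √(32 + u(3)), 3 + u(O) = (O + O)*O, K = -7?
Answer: 298/88757 - √47/88757 ≈ 0.0032802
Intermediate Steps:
u(O) = -3 + 2*O² (u(O) = -3 + (O + O)*O = -3 + (2*O)*O = -3 + 2*O²)
m = √47 (m = √(32 + (-3 + 2*3²)) = √(32 + (-3 + 2*9)) = √(32 + (-3 + 18)) = √(32 + 15) = √47 ≈ 6.8557)
h(X, w) = 7*w³
l(c) = √47
1/(M(-298) + l(h(12, K))) = 1/(-1*(-298) + √47) = 1/(298 + √47)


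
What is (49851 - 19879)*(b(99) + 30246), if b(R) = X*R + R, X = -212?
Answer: 280448004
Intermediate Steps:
b(R) = -211*R (b(R) = -212*R + R = -211*R)
(49851 - 19879)*(b(99) + 30246) = (49851 - 19879)*(-211*99 + 30246) = 29972*(-20889 + 30246) = 29972*9357 = 280448004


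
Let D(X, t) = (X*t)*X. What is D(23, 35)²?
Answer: 342805225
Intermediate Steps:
D(X, t) = t*X²
D(23, 35)² = (35*23²)² = (35*529)² = 18515² = 342805225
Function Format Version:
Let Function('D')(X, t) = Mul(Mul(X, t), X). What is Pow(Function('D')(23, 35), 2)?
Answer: 342805225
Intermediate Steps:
Function('D')(X, t) = Mul(t, Pow(X, 2))
Pow(Function('D')(23, 35), 2) = Pow(Mul(35, Pow(23, 2)), 2) = Pow(Mul(35, 529), 2) = Pow(18515, 2) = 342805225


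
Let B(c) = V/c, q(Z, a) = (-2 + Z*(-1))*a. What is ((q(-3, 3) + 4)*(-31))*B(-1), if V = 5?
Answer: 1085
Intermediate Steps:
q(Z, a) = a*(-2 - Z) (q(Z, a) = (-2 - Z)*a = a*(-2 - Z))
B(c) = 5/c
((q(-3, 3) + 4)*(-31))*B(-1) = ((-1*3*(2 - 3) + 4)*(-31))*(5/(-1)) = ((-1*3*(-1) + 4)*(-31))*(5*(-1)) = ((3 + 4)*(-31))*(-5) = (7*(-31))*(-5) = -217*(-5) = 1085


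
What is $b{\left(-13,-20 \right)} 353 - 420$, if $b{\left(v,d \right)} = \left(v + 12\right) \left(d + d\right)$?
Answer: $13700$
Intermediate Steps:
$b{\left(v,d \right)} = 2 d \left(12 + v\right)$ ($b{\left(v,d \right)} = \left(12 + v\right) 2 d = 2 d \left(12 + v\right)$)
$b{\left(-13,-20 \right)} 353 - 420 = 2 \left(-20\right) \left(12 - 13\right) 353 - 420 = 2 \left(-20\right) \left(-1\right) 353 - 420 = 40 \cdot 353 - 420 = 14120 - 420 = 13700$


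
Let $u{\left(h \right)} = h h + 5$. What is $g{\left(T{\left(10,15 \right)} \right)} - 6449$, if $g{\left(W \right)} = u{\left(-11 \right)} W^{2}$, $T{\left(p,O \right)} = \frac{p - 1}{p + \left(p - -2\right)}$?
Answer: $- \frac{1555555}{242} \approx -6427.9$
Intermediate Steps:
$u{\left(h \right)} = 5 + h^{2}$ ($u{\left(h \right)} = h^{2} + 5 = 5 + h^{2}$)
$T{\left(p,O \right)} = \frac{-1 + p}{2 + 2 p}$ ($T{\left(p,O \right)} = \frac{-1 + p}{p + \left(p + 2\right)} = \frac{-1 + p}{p + \left(2 + p\right)} = \frac{-1 + p}{2 + 2 p}$)
$g{\left(W \right)} = 126 W^{2}$ ($g{\left(W \right)} = \left(5 + \left(-11\right)^{2}\right) W^{2} = \left(5 + 121\right) W^{2} = 126 W^{2}$)
$g{\left(T{\left(10,15 \right)} \right)} - 6449 = 126 \left(\frac{-1 + 10}{2 \left(1 + 10\right)}\right)^{2} - 6449 = 126 \left(\frac{1}{2} \cdot \frac{1}{11} \cdot 9\right)^{2} - 6449 = 126 \left(\frac{9}{22}\right)^{2} - 6449 = 126 \cdot \frac{81}{484} - 6449 = \frac{5103}{242} - 6449 = - \frac{1555555}{242}$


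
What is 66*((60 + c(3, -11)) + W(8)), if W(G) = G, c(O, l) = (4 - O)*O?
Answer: 4686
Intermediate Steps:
c(O, l) = O*(4 - O)
66*((60 + c(3, -11)) + W(8)) = 66*((60 + 3*(4 - 1*3)) + 8) = 66*((60 + 3*(4 - 3)) + 8) = 66*((60 + 3*1) + 8) = 66*((60 + 3) + 8) = 66*(63 + 8) = 66*71 = 4686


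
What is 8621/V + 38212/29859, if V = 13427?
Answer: 770486963/400916793 ≈ 1.9218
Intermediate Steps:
8621/V + 38212/29859 = 8621/13427 + 38212/29859 = 770486963/400916793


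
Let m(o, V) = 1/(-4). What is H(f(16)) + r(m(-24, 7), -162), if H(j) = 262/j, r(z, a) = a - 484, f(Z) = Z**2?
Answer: -82557/128 ≈ -644.98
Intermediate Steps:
m(o, V) = -1/4
r(z, a) = -484 + a
H(f(16)) + r(m(-24, 7), -162) = 262/(16**2) + (-484 - 162) = 262/256 - 646 = 262*(1/256) - 646 = 131/128 - 646 = -82557/128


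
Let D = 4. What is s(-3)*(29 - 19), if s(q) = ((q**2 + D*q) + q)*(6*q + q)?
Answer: 1260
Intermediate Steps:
s(q) = 7*q*(q**2 + 5*q) (s(q) = ((q**2 + 4*q) + q)*(6*q + q) = (q**2 + 5*q)*(7*q) = 7*q*(q**2 + 5*q))
s(-3)*(29 - 19) = (7*(-3)**2*(5 - 3))*(29 - 19) = (7*9*2)*10 = 126*10 = 1260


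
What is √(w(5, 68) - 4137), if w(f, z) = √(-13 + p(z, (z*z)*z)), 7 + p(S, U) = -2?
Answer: √(-4137 + I*√22) ≈ 0.0365 + 64.32*I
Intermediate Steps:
p(S, U) = -9 (p(S, U) = -7 - 2 = -9)
w(f, z) = I*√22 (w(f, z) = √(-13 - 9) = √(-22) = I*√22)
√(w(5, 68) - 4137) = √(I*√22 - 4137) = √(-4137 + I*√22)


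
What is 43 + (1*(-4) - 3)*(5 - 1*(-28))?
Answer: -188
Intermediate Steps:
43 + (1*(-4) - 3)*(5 - 1*(-28)) = 43 + (-4 - 3)*(5 + 28) = 43 - 7*33 = 43 - 231 = -188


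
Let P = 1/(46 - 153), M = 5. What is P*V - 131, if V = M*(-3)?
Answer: -14002/107 ≈ -130.86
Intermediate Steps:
P = -1/107 (P = 1/(-107) = -1/107 ≈ -0.0093458)
V = -15 (V = 5*(-3) = -15)
P*V - 131 = -1/107*(-15) - 131 = 15/107 - 131 = -14002/107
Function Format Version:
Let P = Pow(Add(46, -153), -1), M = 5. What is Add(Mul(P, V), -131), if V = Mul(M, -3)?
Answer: Rational(-14002, 107) ≈ -130.86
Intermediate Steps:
P = Rational(-1, 107) (P = Pow(-107, -1) = Rational(-1, 107) ≈ -0.0093458)
V = -15 (V = Mul(5, -3) = -15)
Add(Mul(P, V), -131) = Add(Mul(Rational(-1, 107), -15), -131) = Add(Rational(15, 107), -131) = Rational(-14002, 107)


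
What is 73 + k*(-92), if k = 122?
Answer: -11151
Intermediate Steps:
73 + k*(-92) = 73 + 122*(-92) = 73 - 11224 = -11151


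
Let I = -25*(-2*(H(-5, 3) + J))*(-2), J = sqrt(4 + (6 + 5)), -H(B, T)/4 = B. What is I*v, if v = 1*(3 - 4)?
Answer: 2000 + 100*sqrt(15) ≈ 2387.3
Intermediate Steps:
H(B, T) = -4*B
v = -1 (v = 1*(-1) = -1)
J = sqrt(15) (J = sqrt(4 + 11) = sqrt(15) ≈ 3.8730)
I = -2000 - 100*sqrt(15) (I = -25*(-2*(-4*(-5) + sqrt(15)))*(-2) = -25*(-2*(20 + sqrt(15)))*(-2) = -25*(-40 - 2*sqrt(15))*(-2) = -25*(80 + 4*sqrt(15)) = -2000 - 100*sqrt(15) ≈ -2387.3)
I*v = (-2000 - 100*sqrt(15))*(-1) = 2000 + 100*sqrt(15)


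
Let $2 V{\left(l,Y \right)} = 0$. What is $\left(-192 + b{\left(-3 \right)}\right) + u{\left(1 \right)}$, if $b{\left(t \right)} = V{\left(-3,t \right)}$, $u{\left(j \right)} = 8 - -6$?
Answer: $-178$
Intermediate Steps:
$u{\left(j \right)} = 14$ ($u{\left(j \right)} = 8 + 6 = 14$)
$V{\left(l,Y \right)} = 0$ ($V{\left(l,Y \right)} = \frac{1}{2} \cdot 0 = 0$)
$b{\left(t \right)} = 0$
$\left(-192 + b{\left(-3 \right)}\right) + u{\left(1 \right)} = \left(-192 + 0\right) + 14 = -192 + 14 = -178$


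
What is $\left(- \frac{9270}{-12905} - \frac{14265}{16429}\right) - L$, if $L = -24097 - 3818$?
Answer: $\frac{1183680337236}{42403249} \approx 27915.0$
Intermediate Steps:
$L = -27915$
$\left(- \frac{9270}{-12905} - \frac{14265}{16429}\right) - L = \left(- \frac{9270}{-12905} - \frac{14265}{16429}\right) - -27915 = \left(\left(-9270\right) \left(- \frac{1}{12905}\right) - \frac{14265}{16429}\right) + 27915 = \left(\frac{1854}{2581} - \frac{14265}{16429}\right) + 27915 = - \frac{6358599}{42403249} + 27915 = \frac{1183680337236}{42403249}$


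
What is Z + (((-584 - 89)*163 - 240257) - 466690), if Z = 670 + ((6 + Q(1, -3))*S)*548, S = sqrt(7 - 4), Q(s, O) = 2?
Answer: -815976 + 4384*sqrt(3) ≈ -8.0838e+5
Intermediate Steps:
S = sqrt(3) ≈ 1.7320
Z = 670 + 4384*sqrt(3) (Z = 670 + ((6 + 2)*sqrt(3))*548 = 670 + (8*sqrt(3))*548 = 670 + 4384*sqrt(3) ≈ 8263.3)
Z + (((-584 - 89)*163 - 240257) - 466690) = (670 + 4384*sqrt(3)) + (((-584 - 89)*163 - 240257) - 466690) = (670 + 4384*sqrt(3)) + ((-673*163 - 240257) - 466690) = (670 + 4384*sqrt(3)) + ((-109699 - 240257) - 466690) = (670 + 4384*sqrt(3)) + (-349956 - 466690) = (670 + 4384*sqrt(3)) - 816646 = -815976 + 4384*sqrt(3)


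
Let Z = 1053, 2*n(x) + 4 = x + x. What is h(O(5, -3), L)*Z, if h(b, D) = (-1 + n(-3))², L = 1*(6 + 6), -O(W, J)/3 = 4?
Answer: 37908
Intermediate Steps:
n(x) = -2 + x (n(x) = -2 + (x + x)/2 = -2 + (2*x)/2 = -2 + x)
O(W, J) = -12 (O(W, J) = -3*4 = -12)
L = 12 (L = 1*12 = 12)
h(b, D) = 36 (h(b, D) = (-1 + (-2 - 3))² = (-1 - 5)² = (-6)² = 36)
h(O(5, -3), L)*Z = 36*1053 = 37908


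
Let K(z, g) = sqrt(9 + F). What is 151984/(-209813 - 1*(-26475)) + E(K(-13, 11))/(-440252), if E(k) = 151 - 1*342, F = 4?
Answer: -33438121205/40357460588 ≈ -0.82855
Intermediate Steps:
K(z, g) = sqrt(13) (K(z, g) = sqrt(9 + 4) = sqrt(13))
E(k) = -191 (E(k) = 151 - 342 = -191)
151984/(-209813 - 1*(-26475)) + E(K(-13, 11))/(-440252) = 151984/(-209813 - 1*(-26475)) - 191/(-440252) = 151984/(-209813 + 26475) - 191*(-1/440252) = 151984/(-183338) + 191/440252 = 151984*(-1/183338) + 191/440252 = -75992/91669 + 191/440252 = -33438121205/40357460588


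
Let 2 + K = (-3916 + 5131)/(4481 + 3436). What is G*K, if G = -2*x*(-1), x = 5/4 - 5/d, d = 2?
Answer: 24365/5278 ≈ 4.6163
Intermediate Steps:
x = -5/4 (x = 5/4 - 5/2 = -5/4 ≈ -1.2500)
K = -4873/2639 (K = -2 + (-3916 + 5131)/(4481 + 3436) = -2 + 1215/7917 = -2 + 1215*(1/7917) = -2 + 405/2639 = -4873/2639 ≈ -1.8465)
G = -5/2 (G = -2*(-5/4)*(-1) = (5/2)*(-1) = -5/2 ≈ -2.5000)
G*K = -5/2*(-4873/2639) = 24365/5278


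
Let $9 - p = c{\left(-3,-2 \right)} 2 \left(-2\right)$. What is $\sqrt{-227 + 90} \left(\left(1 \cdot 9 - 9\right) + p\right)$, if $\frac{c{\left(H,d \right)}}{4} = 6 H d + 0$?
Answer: $585 i \sqrt{137} \approx 6847.3 i$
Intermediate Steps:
$c{\left(H,d \right)} = 24 H d$ ($c{\left(H,d \right)} = 4 \left(6 H d + 0\right) = 4 \cdot 6 H d = 24 H d$)
$p = 585$ ($p = 9 - 24 \left(-3\right) \left(-2\right) 2 \left(-2\right) = 9 - 144 \cdot 2 \left(-2\right) = 9 - 288 \left(-2\right) = 9 - -576 = 9 + 576 = 585$)
$\sqrt{-227 + 90} \left(\left(1 \cdot 9 - 9\right) + p\right) = \sqrt{-227 + 90} \left(\left(1 \cdot 9 - 9\right) + 585\right) = \sqrt{-137} \left(\left(9 - 9\right) + 585\right) = i \sqrt{137} \left(0 + 585\right) = i \sqrt{137} \cdot 585 = 585 i \sqrt{137}$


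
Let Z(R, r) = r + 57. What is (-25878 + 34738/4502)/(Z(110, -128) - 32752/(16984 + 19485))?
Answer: 2123736074221/5902236801 ≈ 359.82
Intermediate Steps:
Z(R, r) = 57 + r
(-25878 + 34738/4502)/(Z(110, -128) - 32752/(16984 + 19485)) = (-25878 + 34738/4502)/((57 - 128) - 32752/(16984 + 19485)) = (-25878 + 34738*(1/4502))/(-71 - 32752/36469) = (-25878 + 17369/2251)/(-71 - 32752*1/36469) = -58234009/(2251*(-71 - 32752/36469)) = -58234009/(2251*(-2622051/36469)) = -58234009/2251*(-36469/2622051) = 2123736074221/5902236801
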